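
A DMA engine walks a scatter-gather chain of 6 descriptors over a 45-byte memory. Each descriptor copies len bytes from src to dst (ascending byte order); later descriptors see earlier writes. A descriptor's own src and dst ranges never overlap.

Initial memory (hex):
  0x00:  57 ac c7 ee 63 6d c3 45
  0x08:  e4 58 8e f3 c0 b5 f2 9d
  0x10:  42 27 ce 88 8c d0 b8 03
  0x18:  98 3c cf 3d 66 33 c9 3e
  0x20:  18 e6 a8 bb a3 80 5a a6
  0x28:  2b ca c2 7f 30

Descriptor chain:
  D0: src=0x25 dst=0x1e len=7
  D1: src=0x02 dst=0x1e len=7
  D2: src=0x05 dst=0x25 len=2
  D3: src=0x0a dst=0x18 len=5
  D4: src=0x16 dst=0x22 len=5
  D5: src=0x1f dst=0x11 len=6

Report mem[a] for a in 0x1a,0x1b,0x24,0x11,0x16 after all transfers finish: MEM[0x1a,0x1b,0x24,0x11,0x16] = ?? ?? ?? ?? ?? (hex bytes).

MEM[0x1a,0x1b,0x24,0x11,0x16] = c0 b5 8e ee 8e

[0] 0x25->0x1e len=7 : 80 5a a6 2b ca c2 7f
[1] 0x02->0x1e len=7 : c7 ee 63 6d c3 45 e4
[2] 0x05->0x25 len=2 : 6d c3
[3] 0x0a->0x18 len=5 : 8e f3 c0 b5 f2
[4] 0x16->0x22 len=5 : b8 03 8e f3 c0
[5] 0x1f->0x11 len=6 : ee 63 6d b8 03 8e
query mem[0x1a]=0xc0, mem[0x1b]=0xb5, mem[0x24]=0x8e, mem[0x11]=0xee, mem[0x16]=0x8e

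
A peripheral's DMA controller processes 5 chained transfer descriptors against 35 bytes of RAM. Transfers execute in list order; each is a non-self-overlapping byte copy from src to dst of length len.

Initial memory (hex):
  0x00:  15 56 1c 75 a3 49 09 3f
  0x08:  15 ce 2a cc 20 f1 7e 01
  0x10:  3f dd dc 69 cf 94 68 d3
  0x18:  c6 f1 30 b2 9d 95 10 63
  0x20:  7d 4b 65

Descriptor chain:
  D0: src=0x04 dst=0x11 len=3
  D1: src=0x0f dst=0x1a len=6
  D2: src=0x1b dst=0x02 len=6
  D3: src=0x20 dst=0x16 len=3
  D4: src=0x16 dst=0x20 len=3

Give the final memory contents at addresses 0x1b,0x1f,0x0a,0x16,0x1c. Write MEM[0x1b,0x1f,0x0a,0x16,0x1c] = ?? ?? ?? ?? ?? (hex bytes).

MEM[0x1b,0x1f,0x0a,0x16,0x1c] = 3f cf 2a 7d a3

#0 dst[0x11+3] := {0xa3,0x49,0x09}
#1 dst[0x1a+6] := {0x01,0x3f,0xa3,0x49,0x09,0xcf}
#2 dst[0x02+6] := {0x3f,0xa3,0x49,0x09,0xcf,0x7d}
#3 dst[0x16+3] := {0x7d,0x4b,0x65}
#4 dst[0x20+3] := {0x7d,0x4b,0x65}
query mem[0x1b]=0x3f, mem[0x1f]=0xcf, mem[0x0a]=0x2a, mem[0x16]=0x7d, mem[0x1c]=0xa3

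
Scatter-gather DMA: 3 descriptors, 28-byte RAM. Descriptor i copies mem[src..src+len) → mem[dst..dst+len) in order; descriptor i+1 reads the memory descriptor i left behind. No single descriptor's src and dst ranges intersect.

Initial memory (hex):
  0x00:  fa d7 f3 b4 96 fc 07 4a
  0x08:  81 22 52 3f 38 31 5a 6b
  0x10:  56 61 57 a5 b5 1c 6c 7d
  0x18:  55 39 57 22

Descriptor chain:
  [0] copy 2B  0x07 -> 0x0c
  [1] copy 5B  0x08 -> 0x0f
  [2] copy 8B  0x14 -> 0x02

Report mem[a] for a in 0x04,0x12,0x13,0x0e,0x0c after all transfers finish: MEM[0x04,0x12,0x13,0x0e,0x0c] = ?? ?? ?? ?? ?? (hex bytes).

MEM[0x04,0x12,0x13,0x0e,0x0c] = 6c 3f 4a 5a 4a

  after D0: wrote 2B at 0x0c = 4a81
  after D1: wrote 5B at 0x0f = 8122523f4a
  after D2: wrote 8B at 0x02 = b51c6c7d55395722
query mem[0x04]=0x6c, mem[0x12]=0x3f, mem[0x13]=0x4a, mem[0x0e]=0x5a, mem[0x0c]=0x4a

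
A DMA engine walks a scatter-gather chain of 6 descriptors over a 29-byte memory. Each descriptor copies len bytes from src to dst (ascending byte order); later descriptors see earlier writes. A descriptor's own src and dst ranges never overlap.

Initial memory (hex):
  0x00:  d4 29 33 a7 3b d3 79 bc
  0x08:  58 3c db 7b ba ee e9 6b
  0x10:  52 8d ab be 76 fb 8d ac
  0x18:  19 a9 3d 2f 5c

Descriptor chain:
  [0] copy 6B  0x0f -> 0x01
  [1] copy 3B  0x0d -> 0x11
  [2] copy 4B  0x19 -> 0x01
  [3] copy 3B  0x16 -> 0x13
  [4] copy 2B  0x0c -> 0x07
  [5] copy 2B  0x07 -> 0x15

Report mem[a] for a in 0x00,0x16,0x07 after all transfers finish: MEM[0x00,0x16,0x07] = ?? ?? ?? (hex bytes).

MEM[0x00,0x16,0x07] = d4 ee ba

[0] 0x0f->0x01 len=6 : 6b 52 8d ab be 76
[1] 0x0d->0x11 len=3 : ee e9 6b
[2] 0x19->0x01 len=4 : a9 3d 2f 5c
[3] 0x16->0x13 len=3 : 8d ac 19
[4] 0x0c->0x07 len=2 : ba ee
[5] 0x07->0x15 len=2 : ba ee
query mem[0x00]=0xd4, mem[0x16]=0xee, mem[0x07]=0xba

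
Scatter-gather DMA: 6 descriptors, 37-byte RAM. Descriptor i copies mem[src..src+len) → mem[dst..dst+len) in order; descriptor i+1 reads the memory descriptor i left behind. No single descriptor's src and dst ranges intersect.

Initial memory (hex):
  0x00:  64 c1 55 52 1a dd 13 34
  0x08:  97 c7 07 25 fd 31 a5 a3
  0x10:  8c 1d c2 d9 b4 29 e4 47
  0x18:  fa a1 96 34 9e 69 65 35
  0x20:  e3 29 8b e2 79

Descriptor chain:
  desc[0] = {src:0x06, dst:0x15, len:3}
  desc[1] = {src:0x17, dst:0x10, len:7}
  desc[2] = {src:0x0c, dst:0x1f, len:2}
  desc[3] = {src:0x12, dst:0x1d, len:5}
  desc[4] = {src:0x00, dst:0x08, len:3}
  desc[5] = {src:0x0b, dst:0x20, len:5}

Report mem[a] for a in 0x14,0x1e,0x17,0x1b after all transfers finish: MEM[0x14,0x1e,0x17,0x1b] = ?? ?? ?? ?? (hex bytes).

[0] 0x06->0x15 len=3 : 13 34 97
[1] 0x17->0x10 len=7 : 97 fa a1 96 34 9e 69
[2] 0x0c->0x1f len=2 : fd 31
[3] 0x12->0x1d len=5 : a1 96 34 9e 69
[4] 0x00->0x08 len=3 : 64 c1 55
[5] 0x0b->0x20 len=5 : 25 fd 31 a5 a3
query mem[0x14]=0x34, mem[0x1e]=0x96, mem[0x17]=0x97, mem[0x1b]=0x34

MEM[0x14,0x1e,0x17,0x1b] = 34 96 97 34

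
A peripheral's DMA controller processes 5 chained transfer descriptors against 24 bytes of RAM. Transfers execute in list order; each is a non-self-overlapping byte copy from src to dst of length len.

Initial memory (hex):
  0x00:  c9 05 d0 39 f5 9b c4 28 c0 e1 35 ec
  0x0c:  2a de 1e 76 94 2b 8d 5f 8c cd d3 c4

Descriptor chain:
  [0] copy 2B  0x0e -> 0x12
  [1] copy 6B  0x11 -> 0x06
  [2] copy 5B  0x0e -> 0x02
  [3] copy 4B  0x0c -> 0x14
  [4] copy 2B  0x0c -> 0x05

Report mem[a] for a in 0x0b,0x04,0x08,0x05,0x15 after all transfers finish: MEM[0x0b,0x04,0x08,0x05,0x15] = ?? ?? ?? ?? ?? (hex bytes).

MEM[0x0b,0x04,0x08,0x05,0x15] = d3 94 76 2a de

[0] 0x0e->0x12 len=2 : 1e 76
[1] 0x11->0x06 len=6 : 2b 1e 76 8c cd d3
[2] 0x0e->0x02 len=5 : 1e 76 94 2b 1e
[3] 0x0c->0x14 len=4 : 2a de 1e 76
[4] 0x0c->0x05 len=2 : 2a de
query mem[0x0b]=0xd3, mem[0x04]=0x94, mem[0x08]=0x76, mem[0x05]=0x2a, mem[0x15]=0xde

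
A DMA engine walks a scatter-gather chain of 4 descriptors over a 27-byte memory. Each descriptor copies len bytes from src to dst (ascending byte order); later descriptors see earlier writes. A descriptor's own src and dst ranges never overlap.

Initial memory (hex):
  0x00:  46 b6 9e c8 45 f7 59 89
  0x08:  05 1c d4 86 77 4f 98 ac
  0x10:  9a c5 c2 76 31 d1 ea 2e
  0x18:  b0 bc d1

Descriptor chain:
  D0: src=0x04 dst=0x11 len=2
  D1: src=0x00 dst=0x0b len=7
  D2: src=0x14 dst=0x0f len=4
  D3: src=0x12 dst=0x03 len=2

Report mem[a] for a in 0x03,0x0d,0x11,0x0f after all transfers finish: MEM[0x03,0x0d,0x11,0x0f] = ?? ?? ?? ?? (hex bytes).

  after D0: wrote 2B at 0x11 = 45f7
  after D1: wrote 7B at 0x0b = 46b69ec845f759
  after D2: wrote 4B at 0x0f = 31d1ea2e
  after D3: wrote 2B at 0x03 = 2e76
query mem[0x03]=0x2e, mem[0x0d]=0x9e, mem[0x11]=0xea, mem[0x0f]=0x31

MEM[0x03,0x0d,0x11,0x0f] = 2e 9e ea 31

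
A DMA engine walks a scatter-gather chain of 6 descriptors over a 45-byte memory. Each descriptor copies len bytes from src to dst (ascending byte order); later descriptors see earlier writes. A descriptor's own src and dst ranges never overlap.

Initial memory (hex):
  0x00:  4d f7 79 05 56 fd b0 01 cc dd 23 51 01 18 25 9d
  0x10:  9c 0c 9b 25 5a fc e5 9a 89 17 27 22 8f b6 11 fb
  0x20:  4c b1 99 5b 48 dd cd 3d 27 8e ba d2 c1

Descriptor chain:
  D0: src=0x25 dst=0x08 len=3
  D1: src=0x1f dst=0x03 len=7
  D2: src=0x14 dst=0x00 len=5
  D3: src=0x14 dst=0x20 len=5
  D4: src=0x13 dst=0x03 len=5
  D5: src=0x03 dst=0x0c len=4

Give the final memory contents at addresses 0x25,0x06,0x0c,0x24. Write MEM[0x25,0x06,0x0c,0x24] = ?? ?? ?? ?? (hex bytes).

[0] 0x25->0x08 len=3 : dd cd 3d
[1] 0x1f->0x03 len=7 : fb 4c b1 99 5b 48 dd
[2] 0x14->0x00 len=5 : 5a fc e5 9a 89
[3] 0x14->0x20 len=5 : 5a fc e5 9a 89
[4] 0x13->0x03 len=5 : 25 5a fc e5 9a
[5] 0x03->0x0c len=4 : 25 5a fc e5
query mem[0x25]=0xdd, mem[0x06]=0xe5, mem[0x0c]=0x25, mem[0x24]=0x89

MEM[0x25,0x06,0x0c,0x24] = dd e5 25 89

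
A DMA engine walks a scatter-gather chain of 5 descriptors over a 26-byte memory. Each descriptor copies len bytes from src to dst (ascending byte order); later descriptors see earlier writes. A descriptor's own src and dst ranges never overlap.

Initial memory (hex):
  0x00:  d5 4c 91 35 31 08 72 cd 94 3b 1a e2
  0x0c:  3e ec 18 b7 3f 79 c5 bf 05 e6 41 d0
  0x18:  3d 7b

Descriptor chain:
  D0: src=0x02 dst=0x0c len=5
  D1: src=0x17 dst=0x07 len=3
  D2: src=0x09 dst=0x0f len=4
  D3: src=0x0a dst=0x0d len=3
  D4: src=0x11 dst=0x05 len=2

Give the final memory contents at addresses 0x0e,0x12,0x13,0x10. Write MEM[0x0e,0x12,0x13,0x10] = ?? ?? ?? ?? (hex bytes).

MEM[0x0e,0x12,0x13,0x10] = e2 91 bf 1a

D0: mem[0x0c..0x10] <- [91 35 31 08 72]
D1: mem[0x07..0x09] <- [d0 3d 7b]
D2: mem[0x0f..0x12] <- [7b 1a e2 91]
D3: mem[0x0d..0x0f] <- [1a e2 91]
D4: mem[0x05..0x06] <- [e2 91]
query mem[0x0e]=0xe2, mem[0x12]=0x91, mem[0x13]=0xbf, mem[0x10]=0x1a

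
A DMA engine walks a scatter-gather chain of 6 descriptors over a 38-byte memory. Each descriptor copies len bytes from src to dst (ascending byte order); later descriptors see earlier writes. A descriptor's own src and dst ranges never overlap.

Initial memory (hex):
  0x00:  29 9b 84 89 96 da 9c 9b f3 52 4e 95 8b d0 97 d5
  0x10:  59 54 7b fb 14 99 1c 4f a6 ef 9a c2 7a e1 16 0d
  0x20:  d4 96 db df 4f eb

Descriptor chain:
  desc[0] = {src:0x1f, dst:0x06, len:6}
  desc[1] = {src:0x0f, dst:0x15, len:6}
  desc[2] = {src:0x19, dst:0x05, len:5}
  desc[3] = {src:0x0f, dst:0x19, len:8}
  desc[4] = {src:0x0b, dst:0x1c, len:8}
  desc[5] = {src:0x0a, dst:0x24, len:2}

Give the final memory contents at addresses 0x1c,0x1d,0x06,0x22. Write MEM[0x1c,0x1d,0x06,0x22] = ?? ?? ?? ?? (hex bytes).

#0 dst[0x06+6] := {0x0d,0xd4,0x96,0xdb,0xdf,0x4f}
#1 dst[0x15+6] := {0xd5,0x59,0x54,0x7b,0xfb,0x14}
#2 dst[0x05+5] := {0xfb,0x14,0xc2,0x7a,0xe1}
#3 dst[0x19+8] := {0xd5,0x59,0x54,0x7b,0xfb,0x14,0xd5,0x59}
#4 dst[0x1c+8] := {0x4f,0x8b,0xd0,0x97,0xd5,0x59,0x54,0x7b}
#5 dst[0x24+2] := {0xdf,0x4f}
query mem[0x1c]=0x4f, mem[0x1d]=0x8b, mem[0x06]=0x14, mem[0x22]=0x54

MEM[0x1c,0x1d,0x06,0x22] = 4f 8b 14 54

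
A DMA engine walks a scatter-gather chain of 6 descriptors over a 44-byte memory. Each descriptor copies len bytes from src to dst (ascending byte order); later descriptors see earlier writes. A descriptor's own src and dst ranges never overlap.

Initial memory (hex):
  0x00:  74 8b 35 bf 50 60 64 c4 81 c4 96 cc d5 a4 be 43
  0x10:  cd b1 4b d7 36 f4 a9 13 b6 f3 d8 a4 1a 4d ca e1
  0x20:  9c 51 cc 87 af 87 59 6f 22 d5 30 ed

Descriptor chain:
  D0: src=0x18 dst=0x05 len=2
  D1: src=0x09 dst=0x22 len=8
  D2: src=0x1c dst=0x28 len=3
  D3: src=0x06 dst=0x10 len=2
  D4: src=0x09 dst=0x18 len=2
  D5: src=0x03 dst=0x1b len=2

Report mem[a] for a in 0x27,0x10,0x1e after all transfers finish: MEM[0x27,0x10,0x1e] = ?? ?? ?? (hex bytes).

  after D0: wrote 2B at 0x05 = b6f3
  after D1: wrote 8B at 0x22 = c496ccd5a4be43cd
  after D2: wrote 3B at 0x28 = 1a4dca
  after D3: wrote 2B at 0x10 = f3c4
  after D4: wrote 2B at 0x18 = c496
  after D5: wrote 2B at 0x1b = bf50
query mem[0x27]=0xbe, mem[0x10]=0xf3, mem[0x1e]=0xca

MEM[0x27,0x10,0x1e] = be f3 ca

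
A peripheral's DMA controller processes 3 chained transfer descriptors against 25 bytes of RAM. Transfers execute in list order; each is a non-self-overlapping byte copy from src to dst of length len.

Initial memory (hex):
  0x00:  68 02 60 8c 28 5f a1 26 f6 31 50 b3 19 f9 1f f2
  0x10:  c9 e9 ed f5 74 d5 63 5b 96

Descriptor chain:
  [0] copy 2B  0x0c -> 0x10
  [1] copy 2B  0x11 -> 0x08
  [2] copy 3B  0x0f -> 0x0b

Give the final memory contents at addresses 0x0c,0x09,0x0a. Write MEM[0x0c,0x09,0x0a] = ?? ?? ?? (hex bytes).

MEM[0x0c,0x09,0x0a] = 19 ed 50

D0: mem[0x10..0x11] <- [19 f9]
D1: mem[0x08..0x09] <- [f9 ed]
D2: mem[0x0b..0x0d] <- [f2 19 f9]
query mem[0x0c]=0x19, mem[0x09]=0xed, mem[0x0a]=0x50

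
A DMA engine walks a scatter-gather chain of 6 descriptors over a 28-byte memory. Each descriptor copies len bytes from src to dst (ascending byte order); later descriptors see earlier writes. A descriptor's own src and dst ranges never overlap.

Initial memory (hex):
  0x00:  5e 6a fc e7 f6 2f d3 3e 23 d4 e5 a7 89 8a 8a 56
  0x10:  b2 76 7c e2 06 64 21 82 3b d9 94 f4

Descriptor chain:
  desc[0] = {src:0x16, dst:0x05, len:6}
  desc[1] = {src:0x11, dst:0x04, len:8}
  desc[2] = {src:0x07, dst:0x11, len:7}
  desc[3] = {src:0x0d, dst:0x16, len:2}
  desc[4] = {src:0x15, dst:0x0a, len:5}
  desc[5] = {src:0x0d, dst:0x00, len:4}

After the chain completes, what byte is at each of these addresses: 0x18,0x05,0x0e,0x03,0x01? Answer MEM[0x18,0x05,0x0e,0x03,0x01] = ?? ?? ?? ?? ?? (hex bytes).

  after D0: wrote 6B at 0x05 = 21823bd994f4
  after D1: wrote 8B at 0x04 = 767ce2066421823b
  after D2: wrote 7B at 0x11 = 066421823b898a
  after D3: wrote 2B at 0x16 = 8a8a
  after D4: wrote 5B at 0x0a = 3b8a8a3bd9
  after D5: wrote 4B at 0x00 = 3bd956b2
query mem[0x18]=0x3b, mem[0x05]=0x7c, mem[0x0e]=0xd9, mem[0x03]=0xb2, mem[0x01]=0xd9

MEM[0x18,0x05,0x0e,0x03,0x01] = 3b 7c d9 b2 d9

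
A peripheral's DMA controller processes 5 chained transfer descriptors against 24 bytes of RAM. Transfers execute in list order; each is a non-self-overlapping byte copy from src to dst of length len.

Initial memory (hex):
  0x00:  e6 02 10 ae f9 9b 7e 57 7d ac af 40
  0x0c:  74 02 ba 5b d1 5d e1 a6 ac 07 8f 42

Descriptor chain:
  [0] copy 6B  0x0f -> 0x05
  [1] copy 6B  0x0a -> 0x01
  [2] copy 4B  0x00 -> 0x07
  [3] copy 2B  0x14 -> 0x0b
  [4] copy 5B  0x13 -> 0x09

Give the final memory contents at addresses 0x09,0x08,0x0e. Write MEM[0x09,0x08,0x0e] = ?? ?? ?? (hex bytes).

MEM[0x09,0x08,0x0e] = a6 ac ba

#0 dst[0x05+6] := {0x5b,0xd1,0x5d,0xe1,0xa6,0xac}
#1 dst[0x01+6] := {0xac,0x40,0x74,0x02,0xba,0x5b}
#2 dst[0x07+4] := {0xe6,0xac,0x40,0x74}
#3 dst[0x0b+2] := {0xac,0x07}
#4 dst[0x09+5] := {0xa6,0xac,0x07,0x8f,0x42}
query mem[0x09]=0xa6, mem[0x08]=0xac, mem[0x0e]=0xba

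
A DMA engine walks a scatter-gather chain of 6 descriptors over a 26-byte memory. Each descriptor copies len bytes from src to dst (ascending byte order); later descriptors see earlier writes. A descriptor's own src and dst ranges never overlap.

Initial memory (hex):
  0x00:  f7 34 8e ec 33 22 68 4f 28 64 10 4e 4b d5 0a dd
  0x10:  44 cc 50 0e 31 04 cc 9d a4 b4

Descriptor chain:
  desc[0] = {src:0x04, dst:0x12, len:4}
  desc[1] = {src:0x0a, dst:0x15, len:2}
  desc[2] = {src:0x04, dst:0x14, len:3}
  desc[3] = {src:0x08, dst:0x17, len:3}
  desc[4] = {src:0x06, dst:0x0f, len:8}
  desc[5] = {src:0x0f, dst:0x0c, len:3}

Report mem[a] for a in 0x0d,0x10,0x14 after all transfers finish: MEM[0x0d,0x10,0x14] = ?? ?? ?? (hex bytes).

#0 dst[0x12+4] := {0x33,0x22,0x68,0x4f}
#1 dst[0x15+2] := {0x10,0x4e}
#2 dst[0x14+3] := {0x33,0x22,0x68}
#3 dst[0x17+3] := {0x28,0x64,0x10}
#4 dst[0x0f+8] := {0x68,0x4f,0x28,0x64,0x10,0x4e,0x4b,0xd5}
#5 dst[0x0c+3] := {0x68,0x4f,0x28}
query mem[0x0d]=0x4f, mem[0x10]=0x4f, mem[0x14]=0x4e

MEM[0x0d,0x10,0x14] = 4f 4f 4e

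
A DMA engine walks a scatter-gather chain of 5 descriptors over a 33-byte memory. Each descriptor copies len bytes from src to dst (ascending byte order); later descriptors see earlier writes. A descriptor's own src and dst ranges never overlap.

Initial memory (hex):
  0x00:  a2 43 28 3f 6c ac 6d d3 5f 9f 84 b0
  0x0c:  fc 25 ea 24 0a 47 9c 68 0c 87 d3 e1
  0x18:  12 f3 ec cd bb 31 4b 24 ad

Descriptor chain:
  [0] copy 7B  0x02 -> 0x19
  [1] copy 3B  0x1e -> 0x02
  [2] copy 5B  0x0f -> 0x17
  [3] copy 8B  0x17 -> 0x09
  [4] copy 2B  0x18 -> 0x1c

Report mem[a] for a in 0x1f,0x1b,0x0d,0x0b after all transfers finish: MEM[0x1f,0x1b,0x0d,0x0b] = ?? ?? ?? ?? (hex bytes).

MEM[0x1f,0x1b,0x0d,0x0b] = 5f 68 68 47

[0] 0x02->0x19 len=7 : 28 3f 6c ac 6d d3 5f
[1] 0x1e->0x02 len=3 : d3 5f ad
[2] 0x0f->0x17 len=5 : 24 0a 47 9c 68
[3] 0x17->0x09 len=8 : 24 0a 47 9c 68 ac 6d d3
[4] 0x18->0x1c len=2 : 0a 47
query mem[0x1f]=0x5f, mem[0x1b]=0x68, mem[0x0d]=0x68, mem[0x0b]=0x47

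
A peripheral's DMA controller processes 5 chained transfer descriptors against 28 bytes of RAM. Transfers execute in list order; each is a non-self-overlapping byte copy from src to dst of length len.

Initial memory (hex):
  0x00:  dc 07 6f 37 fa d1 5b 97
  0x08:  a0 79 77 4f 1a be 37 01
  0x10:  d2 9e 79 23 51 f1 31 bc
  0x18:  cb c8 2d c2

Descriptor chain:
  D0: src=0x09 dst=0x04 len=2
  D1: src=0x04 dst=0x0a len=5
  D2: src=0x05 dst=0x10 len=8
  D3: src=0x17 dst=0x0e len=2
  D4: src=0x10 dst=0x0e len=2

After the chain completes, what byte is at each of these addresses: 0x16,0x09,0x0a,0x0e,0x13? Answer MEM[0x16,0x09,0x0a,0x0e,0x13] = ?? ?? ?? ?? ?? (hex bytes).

#0 dst[0x04+2] := {0x79,0x77}
#1 dst[0x0a+5] := {0x79,0x77,0x5b,0x97,0xa0}
#2 dst[0x10+8] := {0x77,0x5b,0x97,0xa0,0x79,0x79,0x77,0x5b}
#3 dst[0x0e+2] := {0x5b,0xcb}
#4 dst[0x0e+2] := {0x77,0x5b}
query mem[0x16]=0x77, mem[0x09]=0x79, mem[0x0a]=0x79, mem[0x0e]=0x77, mem[0x13]=0xa0

MEM[0x16,0x09,0x0a,0x0e,0x13] = 77 79 79 77 a0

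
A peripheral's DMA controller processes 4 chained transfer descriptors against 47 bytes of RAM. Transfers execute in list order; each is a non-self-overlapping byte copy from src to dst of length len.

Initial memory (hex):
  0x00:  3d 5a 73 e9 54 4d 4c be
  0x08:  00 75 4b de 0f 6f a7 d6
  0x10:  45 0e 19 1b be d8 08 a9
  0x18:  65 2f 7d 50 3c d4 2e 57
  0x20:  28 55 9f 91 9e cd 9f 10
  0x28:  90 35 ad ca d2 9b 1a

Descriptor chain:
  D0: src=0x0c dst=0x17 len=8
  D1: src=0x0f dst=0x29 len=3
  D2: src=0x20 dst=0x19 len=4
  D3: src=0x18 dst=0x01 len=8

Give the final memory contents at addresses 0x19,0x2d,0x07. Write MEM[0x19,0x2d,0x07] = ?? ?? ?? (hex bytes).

MEM[0x19,0x2d,0x07] = 28 9b 1b

#0 dst[0x17+8] := {0x0f,0x6f,0xa7,0xd6,0x45,0x0e,0x19,0x1b}
#1 dst[0x29+3] := {0xd6,0x45,0x0e}
#2 dst[0x19+4] := {0x28,0x55,0x9f,0x91}
#3 dst[0x01+8] := {0x6f,0x28,0x55,0x9f,0x91,0x19,0x1b,0x57}
query mem[0x19]=0x28, mem[0x2d]=0x9b, mem[0x07]=0x1b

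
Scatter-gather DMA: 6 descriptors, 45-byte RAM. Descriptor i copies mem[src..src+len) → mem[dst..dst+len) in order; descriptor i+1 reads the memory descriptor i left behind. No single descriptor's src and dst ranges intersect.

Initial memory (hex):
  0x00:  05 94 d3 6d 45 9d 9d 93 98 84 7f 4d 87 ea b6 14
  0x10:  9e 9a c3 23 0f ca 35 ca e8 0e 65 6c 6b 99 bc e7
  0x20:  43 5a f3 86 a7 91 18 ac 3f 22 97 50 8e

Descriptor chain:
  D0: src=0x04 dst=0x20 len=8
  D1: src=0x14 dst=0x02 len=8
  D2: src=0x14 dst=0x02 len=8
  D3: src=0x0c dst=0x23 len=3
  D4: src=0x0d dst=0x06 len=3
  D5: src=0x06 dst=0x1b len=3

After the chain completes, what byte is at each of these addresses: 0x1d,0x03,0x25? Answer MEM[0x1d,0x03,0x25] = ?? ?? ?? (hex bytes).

[0] 0x04->0x20 len=8 : 45 9d 9d 93 98 84 7f 4d
[1] 0x14->0x02 len=8 : 0f ca 35 ca e8 0e 65 6c
[2] 0x14->0x02 len=8 : 0f ca 35 ca e8 0e 65 6c
[3] 0x0c->0x23 len=3 : 87 ea b6
[4] 0x0d->0x06 len=3 : ea b6 14
[5] 0x06->0x1b len=3 : ea b6 14
query mem[0x1d]=0x14, mem[0x03]=0xca, mem[0x25]=0xb6

MEM[0x1d,0x03,0x25] = 14 ca b6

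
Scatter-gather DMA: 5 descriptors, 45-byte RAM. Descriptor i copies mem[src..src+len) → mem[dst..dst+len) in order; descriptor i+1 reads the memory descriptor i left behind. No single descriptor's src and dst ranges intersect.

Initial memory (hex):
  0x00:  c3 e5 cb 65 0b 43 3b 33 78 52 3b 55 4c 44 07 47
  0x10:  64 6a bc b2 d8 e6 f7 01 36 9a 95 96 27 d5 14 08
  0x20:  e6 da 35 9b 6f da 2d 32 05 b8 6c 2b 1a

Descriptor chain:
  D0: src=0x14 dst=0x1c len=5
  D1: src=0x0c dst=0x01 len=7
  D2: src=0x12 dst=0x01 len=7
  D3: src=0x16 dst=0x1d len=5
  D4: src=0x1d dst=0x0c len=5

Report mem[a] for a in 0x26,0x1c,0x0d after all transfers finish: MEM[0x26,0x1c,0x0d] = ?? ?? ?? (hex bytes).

#0 dst[0x1c+5] := {0xd8,0xe6,0xf7,0x01,0x36}
#1 dst[0x01+7] := {0x4c,0x44,0x07,0x47,0x64,0x6a,0xbc}
#2 dst[0x01+7] := {0xbc,0xb2,0xd8,0xe6,0xf7,0x01,0x36}
#3 dst[0x1d+5] := {0xf7,0x01,0x36,0x9a,0x95}
#4 dst[0x0c+5] := {0xf7,0x01,0x36,0x9a,0x95}
query mem[0x26]=0x2d, mem[0x1c]=0xd8, mem[0x0d]=0x01

MEM[0x26,0x1c,0x0d] = 2d d8 01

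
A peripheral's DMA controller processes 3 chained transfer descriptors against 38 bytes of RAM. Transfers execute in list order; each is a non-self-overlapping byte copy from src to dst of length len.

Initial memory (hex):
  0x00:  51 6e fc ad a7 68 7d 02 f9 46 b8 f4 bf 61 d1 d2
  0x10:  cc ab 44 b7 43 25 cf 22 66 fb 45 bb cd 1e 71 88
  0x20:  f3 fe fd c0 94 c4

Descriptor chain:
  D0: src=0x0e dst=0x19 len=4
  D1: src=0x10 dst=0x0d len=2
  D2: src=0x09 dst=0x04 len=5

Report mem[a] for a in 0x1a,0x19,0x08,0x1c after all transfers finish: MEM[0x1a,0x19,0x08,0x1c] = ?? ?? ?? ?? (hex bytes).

[0] 0x0e->0x19 len=4 : d1 d2 cc ab
[1] 0x10->0x0d len=2 : cc ab
[2] 0x09->0x04 len=5 : 46 b8 f4 bf cc
query mem[0x1a]=0xd2, mem[0x19]=0xd1, mem[0x08]=0xcc, mem[0x1c]=0xab

MEM[0x1a,0x19,0x08,0x1c] = d2 d1 cc ab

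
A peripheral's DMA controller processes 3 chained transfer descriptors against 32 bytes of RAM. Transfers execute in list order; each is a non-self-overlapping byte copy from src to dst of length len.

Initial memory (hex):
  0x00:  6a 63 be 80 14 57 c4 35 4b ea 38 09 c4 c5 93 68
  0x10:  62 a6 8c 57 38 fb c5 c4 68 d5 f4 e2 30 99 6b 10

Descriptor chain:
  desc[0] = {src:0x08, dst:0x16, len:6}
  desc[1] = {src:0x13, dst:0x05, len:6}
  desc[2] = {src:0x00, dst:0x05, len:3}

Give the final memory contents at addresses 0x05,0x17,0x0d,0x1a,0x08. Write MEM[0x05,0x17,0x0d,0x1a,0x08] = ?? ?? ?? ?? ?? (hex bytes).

MEM[0x05,0x17,0x0d,0x1a,0x08] = 6a ea c5 c4 4b

[0] 0x08->0x16 len=6 : 4b ea 38 09 c4 c5
[1] 0x13->0x05 len=6 : 57 38 fb 4b ea 38
[2] 0x00->0x05 len=3 : 6a 63 be
query mem[0x05]=0x6a, mem[0x17]=0xea, mem[0x0d]=0xc5, mem[0x1a]=0xc4, mem[0x08]=0x4b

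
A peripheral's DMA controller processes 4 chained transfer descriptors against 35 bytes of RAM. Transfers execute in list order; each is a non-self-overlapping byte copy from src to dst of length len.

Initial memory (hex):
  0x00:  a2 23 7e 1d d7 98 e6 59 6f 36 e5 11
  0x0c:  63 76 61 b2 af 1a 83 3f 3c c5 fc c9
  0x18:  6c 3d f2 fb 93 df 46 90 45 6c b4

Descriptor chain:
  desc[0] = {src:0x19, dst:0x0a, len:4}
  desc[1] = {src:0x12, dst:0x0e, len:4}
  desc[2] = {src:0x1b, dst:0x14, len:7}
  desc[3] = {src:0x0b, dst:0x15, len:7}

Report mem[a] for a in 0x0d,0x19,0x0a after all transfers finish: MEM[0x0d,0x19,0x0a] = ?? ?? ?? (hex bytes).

#0 dst[0x0a+4] := {0x3d,0xf2,0xfb,0x93}
#1 dst[0x0e+4] := {0x83,0x3f,0x3c,0xc5}
#2 dst[0x14+7] := {0xfb,0x93,0xdf,0x46,0x90,0x45,0x6c}
#3 dst[0x15+7] := {0xf2,0xfb,0x93,0x83,0x3f,0x3c,0xc5}
query mem[0x0d]=0x93, mem[0x19]=0x3f, mem[0x0a]=0x3d

MEM[0x0d,0x19,0x0a] = 93 3f 3d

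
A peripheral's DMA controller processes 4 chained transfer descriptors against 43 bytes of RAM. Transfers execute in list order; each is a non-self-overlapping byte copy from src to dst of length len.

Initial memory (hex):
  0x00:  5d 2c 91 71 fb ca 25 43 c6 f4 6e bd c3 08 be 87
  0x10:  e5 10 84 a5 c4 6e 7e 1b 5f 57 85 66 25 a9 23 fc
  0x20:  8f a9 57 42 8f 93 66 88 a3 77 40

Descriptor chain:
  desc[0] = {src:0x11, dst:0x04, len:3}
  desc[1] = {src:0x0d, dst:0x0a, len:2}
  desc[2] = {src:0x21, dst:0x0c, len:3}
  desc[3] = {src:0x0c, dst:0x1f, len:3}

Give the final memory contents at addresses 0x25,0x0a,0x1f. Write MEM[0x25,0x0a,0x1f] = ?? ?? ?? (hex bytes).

[0] 0x11->0x04 len=3 : 10 84 a5
[1] 0x0d->0x0a len=2 : 08 be
[2] 0x21->0x0c len=3 : a9 57 42
[3] 0x0c->0x1f len=3 : a9 57 42
query mem[0x25]=0x93, mem[0x0a]=0x08, mem[0x1f]=0xa9

MEM[0x25,0x0a,0x1f] = 93 08 a9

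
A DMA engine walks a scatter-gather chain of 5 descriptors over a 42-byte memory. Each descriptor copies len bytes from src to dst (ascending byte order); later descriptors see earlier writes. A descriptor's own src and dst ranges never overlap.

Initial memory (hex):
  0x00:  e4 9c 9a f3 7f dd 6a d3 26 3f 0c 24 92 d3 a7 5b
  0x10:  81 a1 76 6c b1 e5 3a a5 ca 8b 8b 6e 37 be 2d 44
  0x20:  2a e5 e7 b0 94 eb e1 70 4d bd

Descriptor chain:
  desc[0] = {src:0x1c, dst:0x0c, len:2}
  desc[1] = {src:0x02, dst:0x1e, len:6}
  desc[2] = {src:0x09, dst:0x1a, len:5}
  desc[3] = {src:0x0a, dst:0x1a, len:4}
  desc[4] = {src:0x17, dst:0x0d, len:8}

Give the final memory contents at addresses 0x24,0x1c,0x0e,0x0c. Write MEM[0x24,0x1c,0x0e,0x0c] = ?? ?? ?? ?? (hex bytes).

#0 dst[0x0c+2] := {0x37,0xbe}
#1 dst[0x1e+6] := {0x9a,0xf3,0x7f,0xdd,0x6a,0xd3}
#2 dst[0x1a+5] := {0x3f,0x0c,0x24,0x37,0xbe}
#3 dst[0x1a+4] := {0x0c,0x24,0x37,0xbe}
#4 dst[0x0d+8] := {0xa5,0xca,0x8b,0x0c,0x24,0x37,0xbe,0xbe}
query mem[0x24]=0x94, mem[0x1c]=0x37, mem[0x0e]=0xca, mem[0x0c]=0x37

MEM[0x24,0x1c,0x0e,0x0c] = 94 37 ca 37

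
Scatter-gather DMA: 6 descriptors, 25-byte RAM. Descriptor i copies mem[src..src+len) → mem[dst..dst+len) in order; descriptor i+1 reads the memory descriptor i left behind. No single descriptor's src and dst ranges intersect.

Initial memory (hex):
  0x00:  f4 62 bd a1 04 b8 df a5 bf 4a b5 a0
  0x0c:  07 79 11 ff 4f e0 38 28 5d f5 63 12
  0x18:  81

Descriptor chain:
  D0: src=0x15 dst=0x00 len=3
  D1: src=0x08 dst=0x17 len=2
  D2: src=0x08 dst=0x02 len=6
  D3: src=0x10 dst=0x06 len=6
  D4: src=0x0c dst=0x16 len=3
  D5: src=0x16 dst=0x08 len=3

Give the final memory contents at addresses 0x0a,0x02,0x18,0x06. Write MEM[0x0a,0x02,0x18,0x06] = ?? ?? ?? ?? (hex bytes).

MEM[0x0a,0x02,0x18,0x06] = 11 bf 11 4f

#0 dst[0x00+3] := {0xf5,0x63,0x12}
#1 dst[0x17+2] := {0xbf,0x4a}
#2 dst[0x02+6] := {0xbf,0x4a,0xb5,0xa0,0x07,0x79}
#3 dst[0x06+6] := {0x4f,0xe0,0x38,0x28,0x5d,0xf5}
#4 dst[0x16+3] := {0x07,0x79,0x11}
#5 dst[0x08+3] := {0x07,0x79,0x11}
query mem[0x0a]=0x11, mem[0x02]=0xbf, mem[0x18]=0x11, mem[0x06]=0x4f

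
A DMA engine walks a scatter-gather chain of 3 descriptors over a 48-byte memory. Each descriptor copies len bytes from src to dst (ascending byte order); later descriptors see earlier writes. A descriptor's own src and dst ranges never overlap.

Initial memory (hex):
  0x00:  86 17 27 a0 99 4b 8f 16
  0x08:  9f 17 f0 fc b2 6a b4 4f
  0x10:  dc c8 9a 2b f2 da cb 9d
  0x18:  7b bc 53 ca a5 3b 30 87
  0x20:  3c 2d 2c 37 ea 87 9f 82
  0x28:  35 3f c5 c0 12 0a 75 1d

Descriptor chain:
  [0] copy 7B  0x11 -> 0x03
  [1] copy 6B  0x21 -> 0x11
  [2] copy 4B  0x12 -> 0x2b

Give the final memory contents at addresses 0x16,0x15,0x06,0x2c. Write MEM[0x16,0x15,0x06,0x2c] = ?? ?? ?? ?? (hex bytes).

MEM[0x16,0x15,0x06,0x2c] = 9f 87 f2 37

[0] 0x11->0x03 len=7 : c8 9a 2b f2 da cb 9d
[1] 0x21->0x11 len=6 : 2d 2c 37 ea 87 9f
[2] 0x12->0x2b len=4 : 2c 37 ea 87
query mem[0x16]=0x9f, mem[0x15]=0x87, mem[0x06]=0xf2, mem[0x2c]=0x37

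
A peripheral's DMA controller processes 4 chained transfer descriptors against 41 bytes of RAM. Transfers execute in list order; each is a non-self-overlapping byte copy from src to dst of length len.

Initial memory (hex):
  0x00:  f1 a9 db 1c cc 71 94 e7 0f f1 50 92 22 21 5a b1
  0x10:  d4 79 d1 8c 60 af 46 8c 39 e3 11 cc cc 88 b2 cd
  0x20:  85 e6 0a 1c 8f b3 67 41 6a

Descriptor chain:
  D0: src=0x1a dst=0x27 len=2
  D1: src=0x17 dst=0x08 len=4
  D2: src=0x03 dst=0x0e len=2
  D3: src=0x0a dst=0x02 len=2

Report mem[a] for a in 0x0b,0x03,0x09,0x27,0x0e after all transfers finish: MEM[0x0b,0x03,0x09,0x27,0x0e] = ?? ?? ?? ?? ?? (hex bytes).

MEM[0x0b,0x03,0x09,0x27,0x0e] = 11 11 39 11 1c

#0 dst[0x27+2] := {0x11,0xcc}
#1 dst[0x08+4] := {0x8c,0x39,0xe3,0x11}
#2 dst[0x0e+2] := {0x1c,0xcc}
#3 dst[0x02+2] := {0xe3,0x11}
query mem[0x0b]=0x11, mem[0x03]=0x11, mem[0x09]=0x39, mem[0x27]=0x11, mem[0x0e]=0x1c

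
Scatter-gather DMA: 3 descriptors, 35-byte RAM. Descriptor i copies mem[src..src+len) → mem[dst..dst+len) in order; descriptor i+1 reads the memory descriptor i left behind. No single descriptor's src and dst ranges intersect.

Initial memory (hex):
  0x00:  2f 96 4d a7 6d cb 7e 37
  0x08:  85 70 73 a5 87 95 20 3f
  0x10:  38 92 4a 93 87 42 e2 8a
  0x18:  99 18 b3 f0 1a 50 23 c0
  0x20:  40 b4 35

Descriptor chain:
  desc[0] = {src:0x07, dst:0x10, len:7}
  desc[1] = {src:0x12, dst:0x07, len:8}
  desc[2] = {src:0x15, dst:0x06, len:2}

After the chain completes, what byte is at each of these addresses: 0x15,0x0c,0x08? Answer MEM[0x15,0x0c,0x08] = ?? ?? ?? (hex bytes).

MEM[0x15,0x0c,0x08] = 87 8a 73

D0: mem[0x10..0x16] <- [37 85 70 73 a5 87 95]
D1: mem[0x07..0x0e] <- [70 73 a5 87 95 8a 99 18]
D2: mem[0x06..0x07] <- [87 95]
query mem[0x15]=0x87, mem[0x0c]=0x8a, mem[0x08]=0x73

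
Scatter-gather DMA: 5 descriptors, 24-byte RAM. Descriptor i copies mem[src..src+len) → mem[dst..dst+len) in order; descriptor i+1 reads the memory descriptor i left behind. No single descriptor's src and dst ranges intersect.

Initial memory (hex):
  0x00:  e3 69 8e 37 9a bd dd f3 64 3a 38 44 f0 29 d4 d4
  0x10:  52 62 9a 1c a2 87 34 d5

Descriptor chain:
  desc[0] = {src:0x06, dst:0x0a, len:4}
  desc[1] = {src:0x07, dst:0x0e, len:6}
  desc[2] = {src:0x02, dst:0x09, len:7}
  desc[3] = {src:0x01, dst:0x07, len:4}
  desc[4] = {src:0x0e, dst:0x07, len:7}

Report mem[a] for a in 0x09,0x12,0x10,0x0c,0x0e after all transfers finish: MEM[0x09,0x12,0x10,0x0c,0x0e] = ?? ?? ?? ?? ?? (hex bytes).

MEM[0x09,0x12,0x10,0x0c,0x0e] = 3a f3 3a 64 f3

  after D0: wrote 4B at 0x0a = ddf3643a
  after D1: wrote 6B at 0x0e = f3643addf364
  after D2: wrote 7B at 0x09 = 8e379abdddf364
  after D3: wrote 4B at 0x07 = 698e379a
  after D4: wrote 7B at 0x07 = f3643addf364a2
query mem[0x09]=0x3a, mem[0x12]=0xf3, mem[0x10]=0x3a, mem[0x0c]=0x64, mem[0x0e]=0xf3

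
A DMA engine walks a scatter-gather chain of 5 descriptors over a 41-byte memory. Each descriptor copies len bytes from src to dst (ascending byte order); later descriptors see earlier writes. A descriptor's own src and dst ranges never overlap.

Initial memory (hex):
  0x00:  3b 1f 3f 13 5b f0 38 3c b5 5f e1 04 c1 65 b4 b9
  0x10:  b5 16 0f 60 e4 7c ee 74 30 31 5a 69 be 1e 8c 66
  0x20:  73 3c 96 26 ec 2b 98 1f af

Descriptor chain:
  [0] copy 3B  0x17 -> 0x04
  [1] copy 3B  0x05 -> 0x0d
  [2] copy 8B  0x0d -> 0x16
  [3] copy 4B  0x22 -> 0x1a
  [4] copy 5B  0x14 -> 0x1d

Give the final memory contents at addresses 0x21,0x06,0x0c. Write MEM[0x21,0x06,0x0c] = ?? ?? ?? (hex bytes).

[0] 0x17->0x04 len=3 : 74 30 31
[1] 0x05->0x0d len=3 : 30 31 3c
[2] 0x0d->0x16 len=8 : 30 31 3c b5 16 0f 60 e4
[3] 0x22->0x1a len=4 : 96 26 ec 2b
[4] 0x14->0x1d len=5 : e4 7c 30 31 3c
query mem[0x21]=0x3c, mem[0x06]=0x31, mem[0x0c]=0xc1

MEM[0x21,0x06,0x0c] = 3c 31 c1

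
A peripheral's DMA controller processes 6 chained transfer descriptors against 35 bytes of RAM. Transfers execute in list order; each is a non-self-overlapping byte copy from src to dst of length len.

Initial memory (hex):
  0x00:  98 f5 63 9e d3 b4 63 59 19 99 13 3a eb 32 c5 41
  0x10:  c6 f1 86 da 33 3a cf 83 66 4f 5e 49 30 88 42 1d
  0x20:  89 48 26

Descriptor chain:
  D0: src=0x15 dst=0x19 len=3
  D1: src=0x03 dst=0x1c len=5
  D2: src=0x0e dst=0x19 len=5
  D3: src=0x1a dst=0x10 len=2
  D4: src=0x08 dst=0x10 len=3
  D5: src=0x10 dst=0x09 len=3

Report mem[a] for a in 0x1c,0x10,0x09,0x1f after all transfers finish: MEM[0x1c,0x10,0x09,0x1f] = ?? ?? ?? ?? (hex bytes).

MEM[0x1c,0x10,0x09,0x1f] = f1 19 19 63

D0: mem[0x19..0x1b] <- [3a cf 83]
D1: mem[0x1c..0x20] <- [9e d3 b4 63 59]
D2: mem[0x19..0x1d] <- [c5 41 c6 f1 86]
D3: mem[0x10..0x11] <- [41 c6]
D4: mem[0x10..0x12] <- [19 99 13]
D5: mem[0x09..0x0b] <- [19 99 13]
query mem[0x1c]=0xf1, mem[0x10]=0x19, mem[0x09]=0x19, mem[0x1f]=0x63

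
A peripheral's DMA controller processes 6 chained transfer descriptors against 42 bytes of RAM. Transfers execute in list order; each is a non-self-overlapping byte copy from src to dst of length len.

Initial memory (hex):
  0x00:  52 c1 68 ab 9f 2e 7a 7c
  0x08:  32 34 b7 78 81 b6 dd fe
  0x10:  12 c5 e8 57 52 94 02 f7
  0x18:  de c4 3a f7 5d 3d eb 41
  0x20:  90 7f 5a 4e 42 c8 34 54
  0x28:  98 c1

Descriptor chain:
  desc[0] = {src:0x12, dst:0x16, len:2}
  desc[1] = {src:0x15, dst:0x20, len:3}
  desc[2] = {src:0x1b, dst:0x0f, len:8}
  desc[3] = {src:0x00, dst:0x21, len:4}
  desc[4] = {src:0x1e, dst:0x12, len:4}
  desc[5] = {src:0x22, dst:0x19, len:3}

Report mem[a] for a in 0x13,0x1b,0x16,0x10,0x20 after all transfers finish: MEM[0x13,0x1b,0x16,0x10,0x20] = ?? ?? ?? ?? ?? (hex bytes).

MEM[0x13,0x1b,0x16,0x10,0x20] = 41 ab 57 5d 94

D0: mem[0x16..0x17] <- [e8 57]
D1: mem[0x20..0x22] <- [94 e8 57]
D2: mem[0x0f..0x16] <- [f7 5d 3d eb 41 94 e8 57]
D3: mem[0x21..0x24] <- [52 c1 68 ab]
D4: mem[0x12..0x15] <- [eb 41 94 52]
D5: mem[0x19..0x1b] <- [c1 68 ab]
query mem[0x13]=0x41, mem[0x1b]=0xab, mem[0x16]=0x57, mem[0x10]=0x5d, mem[0x20]=0x94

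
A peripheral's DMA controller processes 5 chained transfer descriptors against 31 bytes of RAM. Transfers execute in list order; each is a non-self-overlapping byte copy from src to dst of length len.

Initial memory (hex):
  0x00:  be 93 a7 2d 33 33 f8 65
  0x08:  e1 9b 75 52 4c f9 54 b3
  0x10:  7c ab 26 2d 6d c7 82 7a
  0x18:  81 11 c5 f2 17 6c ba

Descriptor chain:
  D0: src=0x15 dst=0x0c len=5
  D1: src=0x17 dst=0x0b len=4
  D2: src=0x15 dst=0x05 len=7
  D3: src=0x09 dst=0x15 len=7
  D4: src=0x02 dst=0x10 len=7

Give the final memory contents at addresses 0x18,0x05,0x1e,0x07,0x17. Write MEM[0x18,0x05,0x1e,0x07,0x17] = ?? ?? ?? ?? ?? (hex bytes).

[0] 0x15->0x0c len=5 : c7 82 7a 81 11
[1] 0x17->0x0b len=4 : 7a 81 11 c5
[2] 0x15->0x05 len=7 : c7 82 7a 81 11 c5 f2
[3] 0x09->0x15 len=7 : 11 c5 f2 81 11 c5 81
[4] 0x02->0x10 len=7 : a7 2d 33 c7 82 7a 81
query mem[0x18]=0x81, mem[0x05]=0xc7, mem[0x1e]=0xba, mem[0x07]=0x7a, mem[0x17]=0xf2

MEM[0x18,0x05,0x1e,0x07,0x17] = 81 c7 ba 7a f2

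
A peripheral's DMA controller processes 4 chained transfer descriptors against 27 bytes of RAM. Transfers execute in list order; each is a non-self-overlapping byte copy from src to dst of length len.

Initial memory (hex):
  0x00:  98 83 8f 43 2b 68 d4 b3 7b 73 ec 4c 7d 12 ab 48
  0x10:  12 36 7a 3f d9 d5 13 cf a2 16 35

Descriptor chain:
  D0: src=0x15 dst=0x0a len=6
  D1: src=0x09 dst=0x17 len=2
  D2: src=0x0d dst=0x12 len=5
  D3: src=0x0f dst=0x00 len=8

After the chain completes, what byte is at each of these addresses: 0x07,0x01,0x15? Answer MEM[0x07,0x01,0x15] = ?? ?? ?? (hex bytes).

MEM[0x07,0x01,0x15] = 36 12 12

#0 dst[0x0a+6] := {0xd5,0x13,0xcf,0xa2,0x16,0x35}
#1 dst[0x17+2] := {0x73,0xd5}
#2 dst[0x12+5] := {0xa2,0x16,0x35,0x12,0x36}
#3 dst[0x00+8] := {0x35,0x12,0x36,0xa2,0x16,0x35,0x12,0x36}
query mem[0x07]=0x36, mem[0x01]=0x12, mem[0x15]=0x12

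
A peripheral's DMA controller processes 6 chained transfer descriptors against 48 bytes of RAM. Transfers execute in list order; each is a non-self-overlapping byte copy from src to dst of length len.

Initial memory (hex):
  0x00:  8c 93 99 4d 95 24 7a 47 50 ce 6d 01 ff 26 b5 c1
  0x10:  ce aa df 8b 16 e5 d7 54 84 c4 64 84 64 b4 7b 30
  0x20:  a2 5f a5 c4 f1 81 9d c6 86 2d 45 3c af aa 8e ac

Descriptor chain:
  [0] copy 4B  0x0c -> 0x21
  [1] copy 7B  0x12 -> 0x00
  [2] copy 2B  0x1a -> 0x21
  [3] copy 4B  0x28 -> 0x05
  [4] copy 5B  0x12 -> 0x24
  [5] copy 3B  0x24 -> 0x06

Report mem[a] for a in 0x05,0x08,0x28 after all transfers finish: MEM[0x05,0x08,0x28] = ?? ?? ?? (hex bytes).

#0 dst[0x21+4] := {0xff,0x26,0xb5,0xc1}
#1 dst[0x00+7] := {0xdf,0x8b,0x16,0xe5,0xd7,0x54,0x84}
#2 dst[0x21+2] := {0x64,0x84}
#3 dst[0x05+4] := {0x86,0x2d,0x45,0x3c}
#4 dst[0x24+5] := {0xdf,0x8b,0x16,0xe5,0xd7}
#5 dst[0x06+3] := {0xdf,0x8b,0x16}
query mem[0x05]=0x86, mem[0x08]=0x16, mem[0x28]=0xd7

MEM[0x05,0x08,0x28] = 86 16 d7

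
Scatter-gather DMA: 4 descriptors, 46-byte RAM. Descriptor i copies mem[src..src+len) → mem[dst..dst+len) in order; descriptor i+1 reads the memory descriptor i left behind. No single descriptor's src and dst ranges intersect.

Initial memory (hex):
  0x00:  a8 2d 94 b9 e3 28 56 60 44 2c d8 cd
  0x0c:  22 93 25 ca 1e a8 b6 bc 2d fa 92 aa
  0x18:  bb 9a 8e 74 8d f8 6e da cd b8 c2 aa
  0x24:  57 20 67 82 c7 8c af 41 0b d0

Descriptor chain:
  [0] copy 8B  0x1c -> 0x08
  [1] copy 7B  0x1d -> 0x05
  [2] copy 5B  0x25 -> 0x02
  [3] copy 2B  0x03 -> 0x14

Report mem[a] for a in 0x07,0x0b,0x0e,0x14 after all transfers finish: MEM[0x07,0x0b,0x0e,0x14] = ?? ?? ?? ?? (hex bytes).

MEM[0x07,0x0b,0x0e,0x14] = da aa c2 67

  after D0: wrote 8B at 0x08 = 8df86edacdb8c2aa
  after D1: wrote 7B at 0x05 = f86edacdb8c2aa
  after D2: wrote 5B at 0x02 = 206782c78c
  after D3: wrote 2B at 0x14 = 6782
query mem[0x07]=0xda, mem[0x0b]=0xaa, mem[0x0e]=0xc2, mem[0x14]=0x67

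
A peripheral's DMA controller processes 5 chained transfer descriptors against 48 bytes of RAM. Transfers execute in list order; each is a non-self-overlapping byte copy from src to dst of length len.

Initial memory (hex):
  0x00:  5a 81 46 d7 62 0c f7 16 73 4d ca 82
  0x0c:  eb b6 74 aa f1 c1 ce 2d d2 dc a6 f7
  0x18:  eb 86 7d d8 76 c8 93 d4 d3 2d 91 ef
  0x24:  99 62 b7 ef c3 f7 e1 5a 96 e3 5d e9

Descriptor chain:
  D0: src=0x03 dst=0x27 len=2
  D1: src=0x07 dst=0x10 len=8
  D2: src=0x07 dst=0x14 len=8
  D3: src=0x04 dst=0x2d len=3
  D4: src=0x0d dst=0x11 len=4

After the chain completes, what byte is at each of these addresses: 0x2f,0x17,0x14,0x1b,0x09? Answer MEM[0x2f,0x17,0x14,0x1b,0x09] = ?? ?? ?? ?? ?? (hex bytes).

MEM[0x2f,0x17,0x14,0x1b,0x09] = f7 ca 16 74 4d

[0] 0x03->0x27 len=2 : d7 62
[1] 0x07->0x10 len=8 : 16 73 4d ca 82 eb b6 74
[2] 0x07->0x14 len=8 : 16 73 4d ca 82 eb b6 74
[3] 0x04->0x2d len=3 : 62 0c f7
[4] 0x0d->0x11 len=4 : b6 74 aa 16
query mem[0x2f]=0xf7, mem[0x17]=0xca, mem[0x14]=0x16, mem[0x1b]=0x74, mem[0x09]=0x4d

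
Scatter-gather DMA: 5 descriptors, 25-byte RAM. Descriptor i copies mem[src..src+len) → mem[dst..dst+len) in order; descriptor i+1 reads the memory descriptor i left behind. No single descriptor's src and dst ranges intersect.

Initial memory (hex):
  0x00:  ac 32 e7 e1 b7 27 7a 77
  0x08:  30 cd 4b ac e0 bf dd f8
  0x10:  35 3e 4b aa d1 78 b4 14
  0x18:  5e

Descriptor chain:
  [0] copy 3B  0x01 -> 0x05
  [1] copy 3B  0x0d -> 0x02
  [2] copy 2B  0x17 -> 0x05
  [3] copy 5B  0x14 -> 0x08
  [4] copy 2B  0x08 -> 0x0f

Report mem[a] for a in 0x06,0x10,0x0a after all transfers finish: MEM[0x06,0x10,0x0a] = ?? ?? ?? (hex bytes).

MEM[0x06,0x10,0x0a] = 5e 78 b4

[0] 0x01->0x05 len=3 : 32 e7 e1
[1] 0x0d->0x02 len=3 : bf dd f8
[2] 0x17->0x05 len=2 : 14 5e
[3] 0x14->0x08 len=5 : d1 78 b4 14 5e
[4] 0x08->0x0f len=2 : d1 78
query mem[0x06]=0x5e, mem[0x10]=0x78, mem[0x0a]=0xb4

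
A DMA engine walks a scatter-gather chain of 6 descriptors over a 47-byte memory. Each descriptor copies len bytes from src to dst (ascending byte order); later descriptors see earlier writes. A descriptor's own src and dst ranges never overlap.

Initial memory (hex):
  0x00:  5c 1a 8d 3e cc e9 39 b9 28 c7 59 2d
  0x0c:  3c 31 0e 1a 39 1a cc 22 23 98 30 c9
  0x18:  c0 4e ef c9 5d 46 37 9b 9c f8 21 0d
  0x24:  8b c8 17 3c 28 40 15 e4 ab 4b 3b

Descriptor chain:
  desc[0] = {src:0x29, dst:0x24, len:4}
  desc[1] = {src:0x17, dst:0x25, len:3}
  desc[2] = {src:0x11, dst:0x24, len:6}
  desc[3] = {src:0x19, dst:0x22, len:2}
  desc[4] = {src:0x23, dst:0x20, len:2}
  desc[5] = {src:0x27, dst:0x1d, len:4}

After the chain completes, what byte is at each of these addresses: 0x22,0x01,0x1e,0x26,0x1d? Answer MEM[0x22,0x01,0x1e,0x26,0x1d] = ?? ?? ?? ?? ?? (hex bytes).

#0 dst[0x24+4] := {0x40,0x15,0xe4,0xab}
#1 dst[0x25+3] := {0xc9,0xc0,0x4e}
#2 dst[0x24+6] := {0x1a,0xcc,0x22,0x23,0x98,0x30}
#3 dst[0x22+2] := {0x4e,0xef}
#4 dst[0x20+2] := {0xef,0x1a}
#5 dst[0x1d+4] := {0x23,0x98,0x30,0x15}
query mem[0x22]=0x4e, mem[0x01]=0x1a, mem[0x1e]=0x98, mem[0x26]=0x22, mem[0x1d]=0x23

MEM[0x22,0x01,0x1e,0x26,0x1d] = 4e 1a 98 22 23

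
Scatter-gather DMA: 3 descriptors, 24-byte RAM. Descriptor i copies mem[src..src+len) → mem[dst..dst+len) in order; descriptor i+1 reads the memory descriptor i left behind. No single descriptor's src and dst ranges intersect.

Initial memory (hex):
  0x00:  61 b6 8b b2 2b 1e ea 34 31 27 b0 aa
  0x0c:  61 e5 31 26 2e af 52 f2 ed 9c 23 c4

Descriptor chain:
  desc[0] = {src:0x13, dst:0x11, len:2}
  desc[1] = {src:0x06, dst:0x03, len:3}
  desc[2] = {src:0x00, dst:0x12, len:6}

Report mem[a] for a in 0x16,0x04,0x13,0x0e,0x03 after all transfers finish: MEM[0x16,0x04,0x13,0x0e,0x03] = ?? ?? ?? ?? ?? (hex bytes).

MEM[0x16,0x04,0x13,0x0e,0x03] = 34 34 b6 31 ea

#0 dst[0x11+2] := {0xf2,0xed}
#1 dst[0x03+3] := {0xea,0x34,0x31}
#2 dst[0x12+6] := {0x61,0xb6,0x8b,0xea,0x34,0x31}
query mem[0x16]=0x34, mem[0x04]=0x34, mem[0x13]=0xb6, mem[0x0e]=0x31, mem[0x03]=0xea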